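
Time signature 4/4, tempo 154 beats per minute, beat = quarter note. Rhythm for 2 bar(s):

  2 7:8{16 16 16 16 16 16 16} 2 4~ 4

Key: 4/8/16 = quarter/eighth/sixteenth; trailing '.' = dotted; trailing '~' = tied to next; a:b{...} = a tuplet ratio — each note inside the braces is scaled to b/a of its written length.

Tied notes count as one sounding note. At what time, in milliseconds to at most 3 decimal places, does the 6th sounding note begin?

note 6 onset = 22/7b = 1224.49ms

1. 0.0ms @ 0 + 779.221ms (2)
2. 779.221ms @ 2 + 111.317ms (2/7)
3. 890.538ms @ 16/7 + 111.317ms (2/7)
4. 1001.855ms @ 18/7 + 111.317ms (2/7)
5. 1113.173ms @ 20/7 + 111.317ms (2/7)
6. 1224.49ms @ 22/7 + 111.317ms (2/7)
7. 1335.807ms @ 24/7 + 111.317ms (2/7)
8. 1447.124ms @ 26/7 + 111.317ms (2/7)
9. 1558.442ms @ 4 + 779.221ms (2)
10. 2337.662ms @ 6 + 779.221ms (2)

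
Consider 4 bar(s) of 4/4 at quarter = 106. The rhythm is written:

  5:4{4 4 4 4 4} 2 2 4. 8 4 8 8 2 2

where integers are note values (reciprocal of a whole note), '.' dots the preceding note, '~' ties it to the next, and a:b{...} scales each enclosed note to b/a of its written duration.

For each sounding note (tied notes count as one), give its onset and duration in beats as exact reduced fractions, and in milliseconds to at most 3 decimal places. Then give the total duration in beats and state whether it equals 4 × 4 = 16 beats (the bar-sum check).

1) 0.0ms=0b +452.83ms=4/5b
2) 452.83ms=4/5b +452.83ms=4/5b
3) 905.66ms=8/5b +452.83ms=4/5b
4) 1358.491ms=12/5b +452.83ms=4/5b
5) 1811.321ms=16/5b +452.83ms=4/5b
6) 2264.151ms=4b +1132.075ms=2b
7) 3396.226ms=6b +1132.075ms=2b
8) 4528.302ms=8b +849.057ms=3/2b
9) 5377.358ms=19/2b +283.019ms=1/2b
10) 5660.377ms=10b +566.038ms=1b
11) 6226.415ms=11b +283.019ms=1/2b
12) 6509.434ms=23/2b +283.019ms=1/2b
13) 6792.453ms=12b +1132.075ms=2b
14) 7924.528ms=14b +1132.075ms=2b
Σ=16b of 16 (106bpm 4/4) — PASS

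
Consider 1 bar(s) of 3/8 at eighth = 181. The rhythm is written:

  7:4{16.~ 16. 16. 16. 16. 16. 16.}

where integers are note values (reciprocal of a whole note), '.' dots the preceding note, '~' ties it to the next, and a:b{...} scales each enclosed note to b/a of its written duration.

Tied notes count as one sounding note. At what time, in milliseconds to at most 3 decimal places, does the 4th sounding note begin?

1. 0.0ms @ 0 + 284.136ms (6/7)
2. 284.136ms @ 6/7 + 142.068ms (3/7)
3. 426.204ms @ 9/7 + 142.068ms (3/7)
4. 568.272ms @ 12/7 + 142.068ms (3/7)
5. 710.339ms @ 15/7 + 142.068ms (3/7)
6. 852.407ms @ 18/7 + 142.068ms (3/7)

note 4 onset = 12/7b = 568.272ms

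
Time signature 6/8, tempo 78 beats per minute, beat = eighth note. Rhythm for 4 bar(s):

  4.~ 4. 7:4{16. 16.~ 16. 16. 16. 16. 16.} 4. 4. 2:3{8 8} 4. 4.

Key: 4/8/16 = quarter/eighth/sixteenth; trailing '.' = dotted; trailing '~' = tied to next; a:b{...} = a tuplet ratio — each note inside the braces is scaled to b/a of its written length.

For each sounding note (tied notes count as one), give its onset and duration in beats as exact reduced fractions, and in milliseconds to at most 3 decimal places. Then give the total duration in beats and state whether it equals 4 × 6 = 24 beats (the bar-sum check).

1) 0.0ms=0b +4615.385ms=6b
2) 4615.385ms=6b +329.67ms=3/7b
3) 4945.055ms=45/7b +659.341ms=6/7b
4) 5604.396ms=51/7b +329.67ms=3/7b
5) 5934.066ms=54/7b +329.67ms=3/7b
6) 6263.736ms=57/7b +329.67ms=3/7b
7) 6593.407ms=60/7b +329.67ms=3/7b
8) 6923.077ms=9b +2307.692ms=3b
9) 9230.769ms=12b +2307.692ms=3b
10) 11538.462ms=15b +1153.846ms=3/2b
11) 12692.308ms=33/2b +1153.846ms=3/2b
12) 13846.154ms=18b +2307.692ms=3b
13) 16153.846ms=21b +2307.692ms=3b
Σ=24b of 24 (78bpm 6/8) — PASS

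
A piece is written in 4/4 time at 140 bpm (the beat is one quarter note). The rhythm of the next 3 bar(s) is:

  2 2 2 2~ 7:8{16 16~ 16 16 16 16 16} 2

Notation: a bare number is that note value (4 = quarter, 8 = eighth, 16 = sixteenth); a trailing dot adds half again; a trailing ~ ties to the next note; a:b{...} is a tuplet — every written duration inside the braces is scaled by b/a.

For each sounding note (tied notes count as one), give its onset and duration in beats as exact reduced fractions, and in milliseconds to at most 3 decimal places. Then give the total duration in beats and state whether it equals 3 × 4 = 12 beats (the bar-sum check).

1) 0.0ms=0b +857.143ms=2b
2) 857.143ms=2b +857.143ms=2b
3) 1714.286ms=4b +857.143ms=2b
4) 2571.429ms=6b +979.592ms=16/7b
5) 3551.02ms=58/7b +244.898ms=4/7b
6) 3795.918ms=62/7b +122.449ms=2/7b
7) 3918.367ms=64/7b +122.449ms=2/7b
8) 4040.816ms=66/7b +122.449ms=2/7b
9) 4163.265ms=68/7b +122.449ms=2/7b
10) 4285.714ms=10b +857.143ms=2b
Σ=12b of 12 (140bpm 4/4) — PASS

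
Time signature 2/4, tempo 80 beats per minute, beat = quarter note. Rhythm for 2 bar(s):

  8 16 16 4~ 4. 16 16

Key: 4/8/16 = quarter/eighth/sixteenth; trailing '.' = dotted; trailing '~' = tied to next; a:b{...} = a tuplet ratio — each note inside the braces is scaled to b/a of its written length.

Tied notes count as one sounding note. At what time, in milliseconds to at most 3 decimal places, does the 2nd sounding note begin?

1. 0.0ms @ 0 + 375.0ms (1/2)
2. 375.0ms @ 1/2 + 187.5ms (1/4)
3. 562.5ms @ 3/4 + 187.5ms (1/4)
4. 750.0ms @ 1 + 1875.0ms (5/2)
5. 2625.0ms @ 7/2 + 187.5ms (1/4)
6. 2812.5ms @ 15/4 + 187.5ms (1/4)

note 2 onset = 1/2b = 375.0ms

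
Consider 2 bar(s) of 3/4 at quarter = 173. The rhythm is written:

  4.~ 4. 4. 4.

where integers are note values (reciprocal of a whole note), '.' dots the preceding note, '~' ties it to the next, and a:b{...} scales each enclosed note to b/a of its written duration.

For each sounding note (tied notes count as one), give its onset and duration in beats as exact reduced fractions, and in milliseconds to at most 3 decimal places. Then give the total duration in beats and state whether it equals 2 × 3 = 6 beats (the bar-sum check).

1) 0.0ms=0b +1040.462ms=3b
2) 1040.462ms=3b +520.231ms=3/2b
3) 1560.694ms=9/2b +520.231ms=3/2b
Σ=6b of 6 (173bpm 3/4) — PASS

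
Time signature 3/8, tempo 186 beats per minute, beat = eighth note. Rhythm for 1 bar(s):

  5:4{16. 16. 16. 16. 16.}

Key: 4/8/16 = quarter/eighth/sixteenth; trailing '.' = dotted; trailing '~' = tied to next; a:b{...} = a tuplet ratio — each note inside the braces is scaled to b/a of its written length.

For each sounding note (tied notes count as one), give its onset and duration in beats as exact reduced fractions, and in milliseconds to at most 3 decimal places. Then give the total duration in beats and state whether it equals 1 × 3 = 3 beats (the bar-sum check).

1) 0.0ms=0b +193.548ms=3/5b
2) 193.548ms=3/5b +193.548ms=3/5b
3) 387.097ms=6/5b +193.548ms=3/5b
4) 580.645ms=9/5b +193.548ms=3/5b
5) 774.194ms=12/5b +193.548ms=3/5b
Σ=3b of 3 (186bpm 3/8) — PASS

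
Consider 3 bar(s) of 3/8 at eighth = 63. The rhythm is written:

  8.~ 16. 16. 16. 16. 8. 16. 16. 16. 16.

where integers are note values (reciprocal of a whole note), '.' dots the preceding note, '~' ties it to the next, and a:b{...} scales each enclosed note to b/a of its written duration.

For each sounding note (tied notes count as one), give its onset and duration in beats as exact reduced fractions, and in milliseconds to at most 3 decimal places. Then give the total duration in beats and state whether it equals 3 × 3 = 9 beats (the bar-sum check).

1) 0.0ms=0b +2142.857ms=9/4b
2) 2142.857ms=9/4b +714.286ms=3/4b
3) 2857.143ms=3b +714.286ms=3/4b
4) 3571.429ms=15/4b +714.286ms=3/4b
5) 4285.714ms=9/2b +1428.571ms=3/2b
6) 5714.286ms=6b +714.286ms=3/4b
7) 6428.571ms=27/4b +714.286ms=3/4b
8) 7142.857ms=15/2b +714.286ms=3/4b
9) 7857.143ms=33/4b +714.286ms=3/4b
Σ=9b of 9 (63bpm 3/8) — PASS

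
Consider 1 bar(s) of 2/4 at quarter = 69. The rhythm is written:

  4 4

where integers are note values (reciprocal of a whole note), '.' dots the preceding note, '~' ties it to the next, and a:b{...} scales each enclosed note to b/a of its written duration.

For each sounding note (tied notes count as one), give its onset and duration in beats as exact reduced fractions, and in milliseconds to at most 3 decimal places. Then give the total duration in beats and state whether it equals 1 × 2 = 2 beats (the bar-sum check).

1) 0.0ms=0b +869.565ms=1b
2) 869.565ms=1b +869.565ms=1b
Σ=2b of 2 (69bpm 2/4) — PASS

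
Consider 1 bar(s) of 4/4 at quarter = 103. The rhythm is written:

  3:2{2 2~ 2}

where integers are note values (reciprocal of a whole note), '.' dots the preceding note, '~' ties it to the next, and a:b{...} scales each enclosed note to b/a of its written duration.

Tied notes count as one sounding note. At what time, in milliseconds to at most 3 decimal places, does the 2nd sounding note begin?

note 2 onset = 4/3b = 776.699ms

1. 0.0ms @ 0 + 776.699ms (4/3)
2. 776.699ms @ 4/3 + 1553.398ms (8/3)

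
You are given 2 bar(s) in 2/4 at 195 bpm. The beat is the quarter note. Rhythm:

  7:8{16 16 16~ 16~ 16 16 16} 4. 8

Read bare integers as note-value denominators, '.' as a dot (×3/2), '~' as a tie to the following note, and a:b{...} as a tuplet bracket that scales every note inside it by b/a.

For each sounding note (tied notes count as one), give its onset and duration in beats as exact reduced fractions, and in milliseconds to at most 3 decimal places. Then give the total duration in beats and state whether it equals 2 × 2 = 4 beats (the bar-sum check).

1) 0.0ms=0b +87.912ms=2/7b
2) 87.912ms=2/7b +87.912ms=2/7b
3) 175.824ms=4/7b +263.736ms=6/7b
4) 439.56ms=10/7b +87.912ms=2/7b
5) 527.473ms=12/7b +87.912ms=2/7b
6) 615.385ms=2b +461.538ms=3/2b
7) 1076.923ms=7/2b +153.846ms=1/2b
Σ=4b of 4 (195bpm 2/4) — PASS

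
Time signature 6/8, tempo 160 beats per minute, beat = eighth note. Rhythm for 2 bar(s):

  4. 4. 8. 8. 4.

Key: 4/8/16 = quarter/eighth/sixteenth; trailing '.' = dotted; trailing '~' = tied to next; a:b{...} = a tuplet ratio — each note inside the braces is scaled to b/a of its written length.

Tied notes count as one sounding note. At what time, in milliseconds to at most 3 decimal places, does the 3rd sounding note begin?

note 3 onset = 6b = 2250.0ms

1. 0.0ms @ 0 + 1125.0ms (3)
2. 1125.0ms @ 3 + 1125.0ms (3)
3. 2250.0ms @ 6 + 562.5ms (3/2)
4. 2812.5ms @ 15/2 + 562.5ms (3/2)
5. 3375.0ms @ 9 + 1125.0ms (3)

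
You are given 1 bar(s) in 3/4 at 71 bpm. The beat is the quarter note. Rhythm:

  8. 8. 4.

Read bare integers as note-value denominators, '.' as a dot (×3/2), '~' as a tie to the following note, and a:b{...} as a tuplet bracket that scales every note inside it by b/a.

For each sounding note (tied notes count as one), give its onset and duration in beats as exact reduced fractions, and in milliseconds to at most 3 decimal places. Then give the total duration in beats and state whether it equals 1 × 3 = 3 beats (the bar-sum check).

1) 0.0ms=0b +633.803ms=3/4b
2) 633.803ms=3/4b +633.803ms=3/4b
3) 1267.606ms=3/2b +1267.606ms=3/2b
Σ=3b of 3 (71bpm 3/4) — PASS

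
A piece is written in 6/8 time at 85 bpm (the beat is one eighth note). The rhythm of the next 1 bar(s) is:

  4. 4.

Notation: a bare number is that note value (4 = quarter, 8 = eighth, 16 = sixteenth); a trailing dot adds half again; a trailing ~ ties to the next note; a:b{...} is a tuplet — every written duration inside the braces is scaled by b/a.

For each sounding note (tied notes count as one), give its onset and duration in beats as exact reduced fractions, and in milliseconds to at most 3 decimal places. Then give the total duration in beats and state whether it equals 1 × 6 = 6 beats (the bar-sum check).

1) 0.0ms=0b +2117.647ms=3b
2) 2117.647ms=3b +2117.647ms=3b
Σ=6b of 6 (85bpm 6/8) — PASS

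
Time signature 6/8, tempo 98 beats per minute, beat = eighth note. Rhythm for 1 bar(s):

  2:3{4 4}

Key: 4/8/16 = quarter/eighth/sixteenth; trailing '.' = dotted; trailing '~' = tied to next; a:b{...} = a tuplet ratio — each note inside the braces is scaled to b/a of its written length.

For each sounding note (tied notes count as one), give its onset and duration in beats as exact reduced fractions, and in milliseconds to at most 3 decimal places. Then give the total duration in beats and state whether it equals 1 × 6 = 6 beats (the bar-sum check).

1) 0.0ms=0b +1836.735ms=3b
2) 1836.735ms=3b +1836.735ms=3b
Σ=6b of 6 (98bpm 6/8) — PASS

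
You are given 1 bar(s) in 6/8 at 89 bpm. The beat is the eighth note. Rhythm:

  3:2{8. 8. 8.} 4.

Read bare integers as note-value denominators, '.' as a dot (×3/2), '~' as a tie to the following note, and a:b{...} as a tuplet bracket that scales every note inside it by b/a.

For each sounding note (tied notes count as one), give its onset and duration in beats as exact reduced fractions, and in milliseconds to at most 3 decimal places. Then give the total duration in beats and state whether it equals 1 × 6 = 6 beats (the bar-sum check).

1) 0.0ms=0b +674.157ms=1b
2) 674.157ms=1b +674.157ms=1b
3) 1348.315ms=2b +674.157ms=1b
4) 2022.472ms=3b +2022.472ms=3b
Σ=6b of 6 (89bpm 6/8) — PASS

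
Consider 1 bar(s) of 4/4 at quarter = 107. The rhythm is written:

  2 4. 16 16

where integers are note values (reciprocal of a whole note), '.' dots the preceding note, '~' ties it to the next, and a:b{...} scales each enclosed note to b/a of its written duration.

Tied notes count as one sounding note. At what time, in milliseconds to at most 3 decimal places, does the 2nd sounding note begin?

1. 0.0ms @ 0 + 1121.495ms (2)
2. 1121.495ms @ 2 + 841.121ms (3/2)
3. 1962.617ms @ 7/2 + 140.187ms (1/4)
4. 2102.804ms @ 15/4 + 140.187ms (1/4)

note 2 onset = 2b = 1121.495ms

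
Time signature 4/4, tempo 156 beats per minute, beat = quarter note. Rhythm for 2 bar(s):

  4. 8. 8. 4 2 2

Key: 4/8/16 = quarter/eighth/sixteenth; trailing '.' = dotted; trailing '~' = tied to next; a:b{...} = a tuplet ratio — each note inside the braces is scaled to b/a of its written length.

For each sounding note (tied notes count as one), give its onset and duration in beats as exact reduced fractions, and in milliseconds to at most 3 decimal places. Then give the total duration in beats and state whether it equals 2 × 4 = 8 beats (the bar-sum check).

1) 0.0ms=0b +576.923ms=3/2b
2) 576.923ms=3/2b +288.462ms=3/4b
3) 865.385ms=9/4b +288.462ms=3/4b
4) 1153.846ms=3b +384.615ms=1b
5) 1538.462ms=4b +769.231ms=2b
6) 2307.692ms=6b +769.231ms=2b
Σ=8b of 8 (156bpm 4/4) — PASS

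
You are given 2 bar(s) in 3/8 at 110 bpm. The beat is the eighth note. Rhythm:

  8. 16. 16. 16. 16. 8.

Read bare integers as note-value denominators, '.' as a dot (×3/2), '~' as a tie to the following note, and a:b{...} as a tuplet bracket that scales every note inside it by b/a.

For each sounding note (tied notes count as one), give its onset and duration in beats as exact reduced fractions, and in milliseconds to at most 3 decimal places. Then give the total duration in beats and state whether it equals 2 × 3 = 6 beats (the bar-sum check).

1) 0.0ms=0b +818.182ms=3/2b
2) 818.182ms=3/2b +409.091ms=3/4b
3) 1227.273ms=9/4b +409.091ms=3/4b
4) 1636.364ms=3b +409.091ms=3/4b
5) 2045.455ms=15/4b +409.091ms=3/4b
6) 2454.545ms=9/2b +818.182ms=3/2b
Σ=6b of 6 (110bpm 3/8) — PASS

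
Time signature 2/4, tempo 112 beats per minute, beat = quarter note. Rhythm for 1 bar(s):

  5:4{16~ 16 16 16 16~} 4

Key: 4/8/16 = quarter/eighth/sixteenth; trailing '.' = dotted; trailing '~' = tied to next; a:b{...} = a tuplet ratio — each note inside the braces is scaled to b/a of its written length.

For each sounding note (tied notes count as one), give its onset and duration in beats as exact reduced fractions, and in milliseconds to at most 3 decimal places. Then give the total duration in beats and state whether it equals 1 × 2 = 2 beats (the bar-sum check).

1) 0.0ms=0b +214.286ms=2/5b
2) 214.286ms=2/5b +107.143ms=1/5b
3) 321.429ms=3/5b +107.143ms=1/5b
4) 428.571ms=4/5b +642.857ms=6/5b
Σ=2b of 2 (112bpm 2/4) — PASS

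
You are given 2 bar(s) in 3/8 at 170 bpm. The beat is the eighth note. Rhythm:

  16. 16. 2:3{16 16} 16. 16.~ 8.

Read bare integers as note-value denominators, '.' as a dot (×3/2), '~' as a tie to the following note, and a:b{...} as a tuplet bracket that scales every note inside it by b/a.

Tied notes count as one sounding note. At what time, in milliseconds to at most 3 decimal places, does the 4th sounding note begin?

1. 0.0ms @ 0 + 264.706ms (3/4)
2. 264.706ms @ 3/4 + 264.706ms (3/4)
3. 529.412ms @ 3/2 + 264.706ms (3/4)
4. 794.118ms @ 9/4 + 264.706ms (3/4)
5. 1058.824ms @ 3 + 264.706ms (3/4)
6. 1323.529ms @ 15/4 + 794.118ms (9/4)

note 4 onset = 9/4b = 794.118ms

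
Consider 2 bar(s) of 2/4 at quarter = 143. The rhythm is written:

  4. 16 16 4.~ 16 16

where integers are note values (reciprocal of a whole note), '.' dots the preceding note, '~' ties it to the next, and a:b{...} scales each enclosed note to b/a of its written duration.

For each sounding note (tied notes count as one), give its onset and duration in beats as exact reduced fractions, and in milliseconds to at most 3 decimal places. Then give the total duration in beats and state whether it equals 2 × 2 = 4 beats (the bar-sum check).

1) 0.0ms=0b +629.371ms=3/2b
2) 629.371ms=3/2b +104.895ms=1/4b
3) 734.266ms=7/4b +104.895ms=1/4b
4) 839.161ms=2b +734.266ms=7/4b
5) 1573.427ms=15/4b +104.895ms=1/4b
Σ=4b of 4 (143bpm 2/4) — PASS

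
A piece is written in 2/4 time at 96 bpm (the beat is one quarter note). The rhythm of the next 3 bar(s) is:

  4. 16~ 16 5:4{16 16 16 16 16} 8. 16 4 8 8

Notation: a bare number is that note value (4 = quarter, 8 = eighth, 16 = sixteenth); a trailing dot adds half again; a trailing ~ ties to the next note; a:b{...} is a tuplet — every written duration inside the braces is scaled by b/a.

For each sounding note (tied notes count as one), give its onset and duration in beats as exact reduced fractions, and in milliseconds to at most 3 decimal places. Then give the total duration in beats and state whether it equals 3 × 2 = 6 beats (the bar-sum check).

1) 0.0ms=0b +937.5ms=3/2b
2) 937.5ms=3/2b +312.5ms=1/2b
3) 1250.0ms=2b +125.0ms=1/5b
4) 1375.0ms=11/5b +125.0ms=1/5b
5) 1500.0ms=12/5b +125.0ms=1/5b
6) 1625.0ms=13/5b +125.0ms=1/5b
7) 1750.0ms=14/5b +125.0ms=1/5b
8) 1875.0ms=3b +468.75ms=3/4b
9) 2343.75ms=15/4b +156.25ms=1/4b
10) 2500.0ms=4b +625.0ms=1b
11) 3125.0ms=5b +312.5ms=1/2b
12) 3437.5ms=11/2b +312.5ms=1/2b
Σ=6b of 6 (96bpm 2/4) — PASS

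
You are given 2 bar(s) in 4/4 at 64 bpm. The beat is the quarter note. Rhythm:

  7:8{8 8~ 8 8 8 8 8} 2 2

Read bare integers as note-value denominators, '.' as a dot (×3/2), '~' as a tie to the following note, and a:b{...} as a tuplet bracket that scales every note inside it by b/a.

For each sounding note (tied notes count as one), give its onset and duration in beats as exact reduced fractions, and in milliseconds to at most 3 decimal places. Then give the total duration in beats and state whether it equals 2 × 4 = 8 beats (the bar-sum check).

1) 0.0ms=0b +535.714ms=4/7b
2) 535.714ms=4/7b +1071.429ms=8/7b
3) 1607.143ms=12/7b +535.714ms=4/7b
4) 2142.857ms=16/7b +535.714ms=4/7b
5) 2678.571ms=20/7b +535.714ms=4/7b
6) 3214.286ms=24/7b +535.714ms=4/7b
7) 3750.0ms=4b +1875.0ms=2b
8) 5625.0ms=6b +1875.0ms=2b
Σ=8b of 8 (64bpm 4/4) — PASS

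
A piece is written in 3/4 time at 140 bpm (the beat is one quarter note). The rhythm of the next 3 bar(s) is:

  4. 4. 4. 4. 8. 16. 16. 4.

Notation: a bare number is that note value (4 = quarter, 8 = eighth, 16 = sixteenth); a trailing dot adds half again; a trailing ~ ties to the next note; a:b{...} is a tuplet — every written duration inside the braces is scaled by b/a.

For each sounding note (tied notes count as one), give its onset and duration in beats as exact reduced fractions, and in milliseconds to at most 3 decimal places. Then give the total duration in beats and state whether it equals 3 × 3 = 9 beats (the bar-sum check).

1) 0.0ms=0b +642.857ms=3/2b
2) 642.857ms=3/2b +642.857ms=3/2b
3) 1285.714ms=3b +642.857ms=3/2b
4) 1928.571ms=9/2b +642.857ms=3/2b
5) 2571.429ms=6b +321.429ms=3/4b
6) 2892.857ms=27/4b +160.714ms=3/8b
7) 3053.571ms=57/8b +160.714ms=3/8b
8) 3214.286ms=15/2b +642.857ms=3/2b
Σ=9b of 9 (140bpm 3/4) — PASS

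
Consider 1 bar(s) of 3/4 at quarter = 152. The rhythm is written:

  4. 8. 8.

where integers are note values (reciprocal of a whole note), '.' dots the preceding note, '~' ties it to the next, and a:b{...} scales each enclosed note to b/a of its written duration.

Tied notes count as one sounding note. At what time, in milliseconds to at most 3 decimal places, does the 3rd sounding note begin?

note 3 onset = 9/4b = 888.158ms

1. 0.0ms @ 0 + 592.105ms (3/2)
2. 592.105ms @ 3/2 + 296.053ms (3/4)
3. 888.158ms @ 9/4 + 296.053ms (3/4)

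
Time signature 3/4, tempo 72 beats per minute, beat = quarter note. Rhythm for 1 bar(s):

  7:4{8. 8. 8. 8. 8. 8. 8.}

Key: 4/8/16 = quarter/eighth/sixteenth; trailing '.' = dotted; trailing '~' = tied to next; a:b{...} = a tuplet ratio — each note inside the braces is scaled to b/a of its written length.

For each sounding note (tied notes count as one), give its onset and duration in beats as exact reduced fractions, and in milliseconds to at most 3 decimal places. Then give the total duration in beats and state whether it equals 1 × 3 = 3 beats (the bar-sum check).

1) 0.0ms=0b +357.143ms=3/7b
2) 357.143ms=3/7b +357.143ms=3/7b
3) 714.286ms=6/7b +357.143ms=3/7b
4) 1071.429ms=9/7b +357.143ms=3/7b
5) 1428.571ms=12/7b +357.143ms=3/7b
6) 1785.714ms=15/7b +357.143ms=3/7b
7) 2142.857ms=18/7b +357.143ms=3/7b
Σ=3b of 3 (72bpm 3/4) — PASS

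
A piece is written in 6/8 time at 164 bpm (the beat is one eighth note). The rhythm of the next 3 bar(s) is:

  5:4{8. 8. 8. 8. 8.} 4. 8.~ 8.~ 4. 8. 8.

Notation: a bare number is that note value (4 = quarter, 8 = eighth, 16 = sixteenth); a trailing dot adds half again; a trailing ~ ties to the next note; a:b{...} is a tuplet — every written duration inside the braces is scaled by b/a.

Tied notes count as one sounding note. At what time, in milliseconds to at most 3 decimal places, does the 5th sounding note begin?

1. 0.0ms @ 0 + 439.024ms (6/5)
2. 439.024ms @ 6/5 + 439.024ms (6/5)
3. 878.049ms @ 12/5 + 439.024ms (6/5)
4. 1317.073ms @ 18/5 + 439.024ms (6/5)
5. 1756.098ms @ 24/5 + 439.024ms (6/5)
6. 2195.122ms @ 6 + 1097.561ms (3)
7. 3292.683ms @ 9 + 2195.122ms (6)
8. 5487.805ms @ 15 + 548.78ms (3/2)
9. 6036.585ms @ 33/2 + 548.78ms (3/2)

note 5 onset = 24/5b = 1756.098ms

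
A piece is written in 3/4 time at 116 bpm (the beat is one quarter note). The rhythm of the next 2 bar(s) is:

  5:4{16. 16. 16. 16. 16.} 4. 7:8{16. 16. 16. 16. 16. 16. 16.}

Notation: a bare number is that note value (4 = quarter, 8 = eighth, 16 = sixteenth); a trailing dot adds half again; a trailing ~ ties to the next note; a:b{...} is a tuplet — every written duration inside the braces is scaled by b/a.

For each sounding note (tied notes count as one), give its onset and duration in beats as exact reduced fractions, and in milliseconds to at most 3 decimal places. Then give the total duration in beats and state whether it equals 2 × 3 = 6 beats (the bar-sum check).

1) 0.0ms=0b +155.172ms=3/10b
2) 155.172ms=3/10b +155.172ms=3/10b
3) 310.345ms=3/5b +155.172ms=3/10b
4) 465.517ms=9/10b +155.172ms=3/10b
5) 620.69ms=6/5b +155.172ms=3/10b
6) 775.862ms=3/2b +775.862ms=3/2b
7) 1551.724ms=3b +221.675ms=3/7b
8) 1773.399ms=24/7b +221.675ms=3/7b
9) 1995.074ms=27/7b +221.675ms=3/7b
10) 2216.749ms=30/7b +221.675ms=3/7b
11) 2438.424ms=33/7b +221.675ms=3/7b
12) 2660.099ms=36/7b +221.675ms=3/7b
13) 2881.773ms=39/7b +221.675ms=3/7b
Σ=6b of 6 (116bpm 3/4) — PASS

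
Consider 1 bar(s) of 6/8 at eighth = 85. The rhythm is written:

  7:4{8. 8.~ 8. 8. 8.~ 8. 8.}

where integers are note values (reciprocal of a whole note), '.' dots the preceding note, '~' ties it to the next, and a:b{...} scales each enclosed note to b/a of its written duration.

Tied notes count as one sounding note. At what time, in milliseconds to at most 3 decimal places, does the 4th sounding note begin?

1. 0.0ms @ 0 + 605.042ms (6/7)
2. 605.042ms @ 6/7 + 1210.084ms (12/7)
3. 1815.126ms @ 18/7 + 605.042ms (6/7)
4. 2420.168ms @ 24/7 + 1210.084ms (12/7)
5. 3630.252ms @ 36/7 + 605.042ms (6/7)

note 4 onset = 24/7b = 2420.168ms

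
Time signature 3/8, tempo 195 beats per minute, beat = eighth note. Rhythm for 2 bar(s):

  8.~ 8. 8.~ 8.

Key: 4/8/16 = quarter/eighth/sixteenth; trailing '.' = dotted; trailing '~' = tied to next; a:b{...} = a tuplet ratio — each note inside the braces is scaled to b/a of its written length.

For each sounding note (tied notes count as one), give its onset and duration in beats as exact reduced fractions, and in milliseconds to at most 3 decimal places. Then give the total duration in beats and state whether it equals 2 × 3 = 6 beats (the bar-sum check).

1) 0.0ms=0b +923.077ms=3b
2) 923.077ms=3b +923.077ms=3b
Σ=6b of 6 (195bpm 3/8) — PASS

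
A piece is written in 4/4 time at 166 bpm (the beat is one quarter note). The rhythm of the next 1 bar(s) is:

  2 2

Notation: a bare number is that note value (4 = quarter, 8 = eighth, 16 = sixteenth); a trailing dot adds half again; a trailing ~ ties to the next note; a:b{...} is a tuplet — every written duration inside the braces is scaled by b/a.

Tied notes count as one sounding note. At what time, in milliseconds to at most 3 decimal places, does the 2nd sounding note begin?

note 2 onset = 2b = 722.892ms

1. 0.0ms @ 0 + 722.892ms (2)
2. 722.892ms @ 2 + 722.892ms (2)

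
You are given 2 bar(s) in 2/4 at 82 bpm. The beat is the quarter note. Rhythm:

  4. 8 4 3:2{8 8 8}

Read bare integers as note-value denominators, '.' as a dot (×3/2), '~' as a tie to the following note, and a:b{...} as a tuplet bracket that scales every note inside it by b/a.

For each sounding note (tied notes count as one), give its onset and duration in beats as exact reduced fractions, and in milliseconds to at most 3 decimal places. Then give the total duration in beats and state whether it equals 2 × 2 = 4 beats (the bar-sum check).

1) 0.0ms=0b +1097.561ms=3/2b
2) 1097.561ms=3/2b +365.854ms=1/2b
3) 1463.415ms=2b +731.707ms=1b
4) 2195.122ms=3b +243.902ms=1/3b
5) 2439.024ms=10/3b +243.902ms=1/3b
6) 2682.927ms=11/3b +243.902ms=1/3b
Σ=4b of 4 (82bpm 2/4) — PASS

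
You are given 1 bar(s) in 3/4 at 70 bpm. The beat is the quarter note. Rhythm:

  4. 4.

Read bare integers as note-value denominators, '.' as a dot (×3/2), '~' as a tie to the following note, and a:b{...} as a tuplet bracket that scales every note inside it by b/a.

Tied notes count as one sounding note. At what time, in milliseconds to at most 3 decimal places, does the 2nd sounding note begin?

1. 0.0ms @ 0 + 1285.714ms (3/2)
2. 1285.714ms @ 3/2 + 1285.714ms (3/2)

note 2 onset = 3/2b = 1285.714ms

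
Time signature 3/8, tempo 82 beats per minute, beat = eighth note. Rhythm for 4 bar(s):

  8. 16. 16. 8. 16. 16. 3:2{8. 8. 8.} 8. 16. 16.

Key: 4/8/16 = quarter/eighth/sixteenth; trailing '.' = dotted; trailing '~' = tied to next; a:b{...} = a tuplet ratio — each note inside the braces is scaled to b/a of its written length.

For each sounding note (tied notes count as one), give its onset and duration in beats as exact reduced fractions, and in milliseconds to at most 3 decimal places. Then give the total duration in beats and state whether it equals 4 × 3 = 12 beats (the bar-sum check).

1) 0.0ms=0b +1097.561ms=3/2b
2) 1097.561ms=3/2b +548.78ms=3/4b
3) 1646.341ms=9/4b +548.78ms=3/4b
4) 2195.122ms=3b +1097.561ms=3/2b
5) 3292.683ms=9/2b +548.78ms=3/4b
6) 3841.463ms=21/4b +548.78ms=3/4b
7) 4390.244ms=6b +731.707ms=1b
8) 5121.951ms=7b +731.707ms=1b
9) 5853.659ms=8b +731.707ms=1b
10) 6585.366ms=9b +1097.561ms=3/2b
11) 7682.927ms=21/2b +548.78ms=3/4b
12) 8231.707ms=45/4b +548.78ms=3/4b
Σ=12b of 12 (82bpm 3/8) — PASS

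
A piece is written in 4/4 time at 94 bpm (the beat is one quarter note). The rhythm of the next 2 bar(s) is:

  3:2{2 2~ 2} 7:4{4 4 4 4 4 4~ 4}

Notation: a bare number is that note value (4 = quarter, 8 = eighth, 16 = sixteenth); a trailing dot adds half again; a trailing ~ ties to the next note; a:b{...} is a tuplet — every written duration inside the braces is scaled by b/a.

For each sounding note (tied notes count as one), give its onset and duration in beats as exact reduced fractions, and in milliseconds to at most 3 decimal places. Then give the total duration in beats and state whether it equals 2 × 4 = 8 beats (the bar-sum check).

1) 0.0ms=0b +851.064ms=4/3b
2) 851.064ms=4/3b +1702.128ms=8/3b
3) 2553.191ms=4b +364.742ms=4/7b
4) 2917.933ms=32/7b +364.742ms=4/7b
5) 3282.675ms=36/7b +364.742ms=4/7b
6) 3647.416ms=40/7b +364.742ms=4/7b
7) 4012.158ms=44/7b +364.742ms=4/7b
8) 4376.9ms=48/7b +729.483ms=8/7b
Σ=8b of 8 (94bpm 4/4) — PASS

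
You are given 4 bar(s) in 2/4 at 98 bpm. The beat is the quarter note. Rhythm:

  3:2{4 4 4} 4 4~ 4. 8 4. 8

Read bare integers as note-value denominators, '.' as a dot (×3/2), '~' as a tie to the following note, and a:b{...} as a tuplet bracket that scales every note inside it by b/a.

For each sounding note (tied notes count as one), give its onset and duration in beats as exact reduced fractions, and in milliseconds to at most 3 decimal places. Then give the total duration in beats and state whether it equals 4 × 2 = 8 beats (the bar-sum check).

1) 0.0ms=0b +408.163ms=2/3b
2) 408.163ms=2/3b +408.163ms=2/3b
3) 816.327ms=4/3b +408.163ms=2/3b
4) 1224.49ms=2b +612.245ms=1b
5) 1836.735ms=3b +1530.612ms=5/2b
6) 3367.347ms=11/2b +306.122ms=1/2b
7) 3673.469ms=6b +918.367ms=3/2b
8) 4591.837ms=15/2b +306.122ms=1/2b
Σ=8b of 8 (98bpm 2/4) — PASS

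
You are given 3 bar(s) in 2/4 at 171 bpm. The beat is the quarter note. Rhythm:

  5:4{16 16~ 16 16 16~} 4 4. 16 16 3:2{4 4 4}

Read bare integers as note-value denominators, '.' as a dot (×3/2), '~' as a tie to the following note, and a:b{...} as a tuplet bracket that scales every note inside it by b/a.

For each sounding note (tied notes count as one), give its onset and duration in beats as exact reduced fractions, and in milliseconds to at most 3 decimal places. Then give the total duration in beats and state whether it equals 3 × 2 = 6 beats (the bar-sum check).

1) 0.0ms=0b +70.175ms=1/5b
2) 70.175ms=1/5b +140.351ms=2/5b
3) 210.526ms=3/5b +70.175ms=1/5b
4) 280.702ms=4/5b +421.053ms=6/5b
5) 701.754ms=2b +526.316ms=3/2b
6) 1228.07ms=7/2b +87.719ms=1/4b
7) 1315.789ms=15/4b +87.719ms=1/4b
8) 1403.509ms=4b +233.918ms=2/3b
9) 1637.427ms=14/3b +233.918ms=2/3b
10) 1871.345ms=16/3b +233.918ms=2/3b
Σ=6b of 6 (171bpm 2/4) — PASS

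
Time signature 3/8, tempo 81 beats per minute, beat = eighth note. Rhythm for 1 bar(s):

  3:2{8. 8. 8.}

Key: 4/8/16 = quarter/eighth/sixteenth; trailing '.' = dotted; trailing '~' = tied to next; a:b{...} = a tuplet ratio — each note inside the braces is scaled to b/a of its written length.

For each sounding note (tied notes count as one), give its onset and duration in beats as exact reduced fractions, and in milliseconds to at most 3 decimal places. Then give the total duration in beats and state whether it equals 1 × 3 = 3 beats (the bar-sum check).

1) 0.0ms=0b +740.741ms=1b
2) 740.741ms=1b +740.741ms=1b
3) 1481.481ms=2b +740.741ms=1b
Σ=3b of 3 (81bpm 3/8) — PASS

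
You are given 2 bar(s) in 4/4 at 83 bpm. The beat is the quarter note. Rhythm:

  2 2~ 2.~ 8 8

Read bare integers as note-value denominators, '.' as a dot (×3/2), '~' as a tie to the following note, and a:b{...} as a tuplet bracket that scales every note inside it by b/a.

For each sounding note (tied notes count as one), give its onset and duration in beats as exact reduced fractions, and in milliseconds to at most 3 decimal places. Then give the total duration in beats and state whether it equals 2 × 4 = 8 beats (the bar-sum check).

1) 0.0ms=0b +1445.783ms=2b
2) 1445.783ms=2b +3975.904ms=11/2b
3) 5421.687ms=15/2b +361.446ms=1/2b
Σ=8b of 8 (83bpm 4/4) — PASS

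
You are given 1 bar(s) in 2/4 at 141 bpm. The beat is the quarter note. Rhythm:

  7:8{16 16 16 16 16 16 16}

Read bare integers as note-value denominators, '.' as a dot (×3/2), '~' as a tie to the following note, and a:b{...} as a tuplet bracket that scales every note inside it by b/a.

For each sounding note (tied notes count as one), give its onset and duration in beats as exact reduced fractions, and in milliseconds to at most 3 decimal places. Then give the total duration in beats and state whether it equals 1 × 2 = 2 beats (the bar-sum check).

1) 0.0ms=0b +121.581ms=2/7b
2) 121.581ms=2/7b +121.581ms=2/7b
3) 243.161ms=4/7b +121.581ms=2/7b
4) 364.742ms=6/7b +121.581ms=2/7b
5) 486.322ms=8/7b +121.581ms=2/7b
6) 607.903ms=10/7b +121.581ms=2/7b
7) 729.483ms=12/7b +121.581ms=2/7b
Σ=2b of 2 (141bpm 2/4) — PASS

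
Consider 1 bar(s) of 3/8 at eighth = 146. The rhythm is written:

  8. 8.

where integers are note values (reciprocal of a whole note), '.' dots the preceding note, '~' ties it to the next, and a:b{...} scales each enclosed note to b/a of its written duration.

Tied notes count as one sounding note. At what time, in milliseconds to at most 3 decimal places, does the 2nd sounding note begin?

note 2 onset = 3/2b = 616.438ms

1. 0.0ms @ 0 + 616.438ms (3/2)
2. 616.438ms @ 3/2 + 616.438ms (3/2)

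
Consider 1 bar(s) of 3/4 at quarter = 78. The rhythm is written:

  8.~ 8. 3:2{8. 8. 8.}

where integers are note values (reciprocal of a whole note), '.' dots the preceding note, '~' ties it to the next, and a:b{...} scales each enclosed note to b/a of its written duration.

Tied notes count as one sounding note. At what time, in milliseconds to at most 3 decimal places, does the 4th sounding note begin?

1. 0.0ms @ 0 + 1153.846ms (3/2)
2. 1153.846ms @ 3/2 + 384.615ms (1/2)
3. 1538.462ms @ 2 + 384.615ms (1/2)
4. 1923.077ms @ 5/2 + 384.615ms (1/2)

note 4 onset = 5/2b = 1923.077ms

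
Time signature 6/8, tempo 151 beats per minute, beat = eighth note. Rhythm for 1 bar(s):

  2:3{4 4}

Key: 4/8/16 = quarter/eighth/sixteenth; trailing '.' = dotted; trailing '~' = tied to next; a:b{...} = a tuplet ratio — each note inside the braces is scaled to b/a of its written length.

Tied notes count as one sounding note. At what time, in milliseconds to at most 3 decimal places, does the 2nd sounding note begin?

note 2 onset = 3b = 1192.053ms

1. 0.0ms @ 0 + 1192.053ms (3)
2. 1192.053ms @ 3 + 1192.053ms (3)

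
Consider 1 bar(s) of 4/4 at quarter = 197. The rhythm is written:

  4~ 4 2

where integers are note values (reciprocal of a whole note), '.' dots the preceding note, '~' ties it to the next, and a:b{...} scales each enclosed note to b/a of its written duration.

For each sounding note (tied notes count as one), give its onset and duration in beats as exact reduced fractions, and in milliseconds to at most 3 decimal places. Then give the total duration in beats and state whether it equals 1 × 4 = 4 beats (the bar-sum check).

1) 0.0ms=0b +609.137ms=2b
2) 609.137ms=2b +609.137ms=2b
Σ=4b of 4 (197bpm 4/4) — PASS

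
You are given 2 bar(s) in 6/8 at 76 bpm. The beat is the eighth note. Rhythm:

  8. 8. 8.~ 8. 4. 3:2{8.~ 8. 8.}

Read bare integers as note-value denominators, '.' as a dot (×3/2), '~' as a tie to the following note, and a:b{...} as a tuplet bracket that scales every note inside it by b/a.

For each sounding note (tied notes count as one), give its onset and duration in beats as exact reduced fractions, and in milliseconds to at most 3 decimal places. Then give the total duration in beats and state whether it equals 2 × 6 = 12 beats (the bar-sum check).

1) 0.0ms=0b +1184.211ms=3/2b
2) 1184.211ms=3/2b +1184.211ms=3/2b
3) 2368.421ms=3b +2368.421ms=3b
4) 4736.842ms=6b +2368.421ms=3b
5) 7105.263ms=9b +1578.947ms=2b
6) 8684.211ms=11b +789.474ms=1b
Σ=12b of 12 (76bpm 6/8) — PASS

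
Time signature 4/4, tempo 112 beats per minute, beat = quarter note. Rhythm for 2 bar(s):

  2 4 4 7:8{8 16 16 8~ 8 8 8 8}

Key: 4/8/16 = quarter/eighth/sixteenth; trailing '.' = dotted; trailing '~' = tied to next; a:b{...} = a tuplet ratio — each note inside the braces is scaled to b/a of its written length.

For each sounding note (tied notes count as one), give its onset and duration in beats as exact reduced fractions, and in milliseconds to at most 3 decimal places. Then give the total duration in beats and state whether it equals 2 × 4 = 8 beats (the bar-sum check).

1) 0.0ms=0b +1071.429ms=2b
2) 1071.429ms=2b +535.714ms=1b
3) 1607.143ms=3b +535.714ms=1b
4) 2142.857ms=4b +306.122ms=4/7b
5) 2448.98ms=32/7b +153.061ms=2/7b
6) 2602.041ms=34/7b +153.061ms=2/7b
7) 2755.102ms=36/7b +612.245ms=8/7b
8) 3367.347ms=44/7b +306.122ms=4/7b
9) 3673.469ms=48/7b +306.122ms=4/7b
10) 3979.592ms=52/7b +306.122ms=4/7b
Σ=8b of 8 (112bpm 4/4) — PASS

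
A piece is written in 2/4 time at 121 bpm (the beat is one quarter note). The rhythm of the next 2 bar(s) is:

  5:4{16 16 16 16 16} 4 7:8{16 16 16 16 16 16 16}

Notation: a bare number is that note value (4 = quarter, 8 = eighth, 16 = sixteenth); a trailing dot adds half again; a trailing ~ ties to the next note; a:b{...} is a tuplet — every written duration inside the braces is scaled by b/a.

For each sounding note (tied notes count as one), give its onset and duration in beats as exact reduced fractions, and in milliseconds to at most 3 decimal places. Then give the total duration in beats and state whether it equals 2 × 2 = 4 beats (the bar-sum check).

1) 0.0ms=0b +99.174ms=1/5b
2) 99.174ms=1/5b +99.174ms=1/5b
3) 198.347ms=2/5b +99.174ms=1/5b
4) 297.521ms=3/5b +99.174ms=1/5b
5) 396.694ms=4/5b +99.174ms=1/5b
6) 495.868ms=1b +495.868ms=1b
7) 991.736ms=2b +141.677ms=2/7b
8) 1133.412ms=16/7b +141.677ms=2/7b
9) 1275.089ms=18/7b +141.677ms=2/7b
10) 1416.765ms=20/7b +141.677ms=2/7b
11) 1558.442ms=22/7b +141.677ms=2/7b
12) 1700.118ms=24/7b +141.677ms=2/7b
13) 1841.795ms=26/7b +141.677ms=2/7b
Σ=4b of 4 (121bpm 2/4) — PASS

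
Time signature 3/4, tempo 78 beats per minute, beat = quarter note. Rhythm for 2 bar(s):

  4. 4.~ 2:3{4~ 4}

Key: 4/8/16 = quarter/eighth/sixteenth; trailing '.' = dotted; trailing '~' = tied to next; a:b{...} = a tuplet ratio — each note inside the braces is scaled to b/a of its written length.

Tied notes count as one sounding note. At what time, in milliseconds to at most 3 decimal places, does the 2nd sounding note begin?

note 2 onset = 3/2b = 1153.846ms

1. 0.0ms @ 0 + 1153.846ms (3/2)
2. 1153.846ms @ 3/2 + 3461.538ms (9/2)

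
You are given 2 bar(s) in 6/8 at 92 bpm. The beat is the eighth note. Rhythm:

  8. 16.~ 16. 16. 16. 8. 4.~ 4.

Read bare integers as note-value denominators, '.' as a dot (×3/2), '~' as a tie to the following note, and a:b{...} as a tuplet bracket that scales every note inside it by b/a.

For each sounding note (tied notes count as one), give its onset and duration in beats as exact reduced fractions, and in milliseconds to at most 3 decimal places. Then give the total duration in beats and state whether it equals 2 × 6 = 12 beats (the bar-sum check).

1) 0.0ms=0b +978.261ms=3/2b
2) 978.261ms=3/2b +978.261ms=3/2b
3) 1956.522ms=3b +489.13ms=3/4b
4) 2445.652ms=15/4b +489.13ms=3/4b
5) 2934.783ms=9/2b +978.261ms=3/2b
6) 3913.043ms=6b +3913.043ms=6b
Σ=12b of 12 (92bpm 6/8) — PASS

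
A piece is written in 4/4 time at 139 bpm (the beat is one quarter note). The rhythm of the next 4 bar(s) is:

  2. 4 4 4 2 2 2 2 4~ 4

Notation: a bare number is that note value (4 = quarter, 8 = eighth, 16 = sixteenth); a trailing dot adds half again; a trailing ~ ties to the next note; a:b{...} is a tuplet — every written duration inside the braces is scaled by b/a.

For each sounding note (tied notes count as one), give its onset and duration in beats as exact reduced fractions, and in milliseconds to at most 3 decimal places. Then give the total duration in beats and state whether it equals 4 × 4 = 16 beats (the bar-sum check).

1) 0.0ms=0b +1294.964ms=3b
2) 1294.964ms=3b +431.655ms=1b
3) 1726.619ms=4b +431.655ms=1b
4) 2158.273ms=5b +431.655ms=1b
5) 2589.928ms=6b +863.309ms=2b
6) 3453.237ms=8b +863.309ms=2b
7) 4316.547ms=10b +863.309ms=2b
8) 5179.856ms=12b +863.309ms=2b
9) 6043.165ms=14b +863.309ms=2b
Σ=16b of 16 (139bpm 4/4) — PASS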